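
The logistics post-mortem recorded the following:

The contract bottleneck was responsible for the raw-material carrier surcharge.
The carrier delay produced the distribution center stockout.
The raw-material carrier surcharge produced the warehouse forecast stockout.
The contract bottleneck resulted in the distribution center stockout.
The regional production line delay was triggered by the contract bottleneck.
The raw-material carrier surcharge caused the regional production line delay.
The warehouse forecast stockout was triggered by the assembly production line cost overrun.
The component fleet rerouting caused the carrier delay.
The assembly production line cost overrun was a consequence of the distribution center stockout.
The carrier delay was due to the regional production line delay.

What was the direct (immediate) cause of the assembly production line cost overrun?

Upstream contributors include the component fleet rerouting, the contract bottleneck, the raw-material carrier surcharge, the regional production line delay, the carrier delay, but only the distribution center stockout feeds directly into the assembly production line cost overrun.

the distribution center stockout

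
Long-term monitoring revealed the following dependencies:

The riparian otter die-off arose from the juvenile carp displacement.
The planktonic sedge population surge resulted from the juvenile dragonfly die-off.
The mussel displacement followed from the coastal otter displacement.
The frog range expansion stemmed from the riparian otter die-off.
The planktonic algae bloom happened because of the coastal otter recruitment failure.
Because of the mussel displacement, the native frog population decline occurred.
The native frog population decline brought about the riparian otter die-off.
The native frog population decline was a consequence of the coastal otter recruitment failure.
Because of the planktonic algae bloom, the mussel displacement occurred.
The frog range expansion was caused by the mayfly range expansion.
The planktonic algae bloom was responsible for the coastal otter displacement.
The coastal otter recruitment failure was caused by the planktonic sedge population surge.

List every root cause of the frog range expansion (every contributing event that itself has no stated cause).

Tracing upstream from the frog range expansion: the frog range expansion ← the riparian otter die-off ← the juvenile carp displacement.
A separate upstream branch: the frog range expansion ← the riparian otter die-off ← the native frog population decline ← the coastal otter recruitment failure ← the planktonic sedge population surge ← the juvenile dragonfly die-off.
A separate upstream branch: the frog range expansion ← the mayfly range expansion.
Each of those chain origins has no stated cause.

the juvenile carp displacement, the juvenile dragonfly die-off, the mayfly range expansion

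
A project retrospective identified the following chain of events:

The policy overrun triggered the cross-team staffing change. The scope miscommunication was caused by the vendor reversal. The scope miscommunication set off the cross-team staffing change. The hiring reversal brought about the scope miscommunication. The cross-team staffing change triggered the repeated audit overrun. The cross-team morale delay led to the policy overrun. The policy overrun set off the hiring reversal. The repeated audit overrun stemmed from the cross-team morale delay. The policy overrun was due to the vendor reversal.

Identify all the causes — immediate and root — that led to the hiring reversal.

the cross-team morale delay, the policy overrun, the vendor reversal

Immediate cause of the hiring reversal: the policy overrun.
Further upstream: the cross-team morale delay, the vendor reversal.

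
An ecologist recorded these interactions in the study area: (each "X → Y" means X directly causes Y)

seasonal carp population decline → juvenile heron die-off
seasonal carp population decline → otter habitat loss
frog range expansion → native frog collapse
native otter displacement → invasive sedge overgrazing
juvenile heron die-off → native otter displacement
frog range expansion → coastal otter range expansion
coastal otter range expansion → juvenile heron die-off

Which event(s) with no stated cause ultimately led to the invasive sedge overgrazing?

Tracing upstream from the invasive sedge overgrazing: the invasive sedge overgrazing ← the native otter displacement ← the juvenile heron die-off ← the coastal otter range expansion ← the frog range expansion.
A separate upstream branch: the invasive sedge overgrazing ← the native otter displacement ← the juvenile heron die-off ← the seasonal carp population decline.
Each of those chain origins has no stated cause.

the frog range expansion, the seasonal carp population decline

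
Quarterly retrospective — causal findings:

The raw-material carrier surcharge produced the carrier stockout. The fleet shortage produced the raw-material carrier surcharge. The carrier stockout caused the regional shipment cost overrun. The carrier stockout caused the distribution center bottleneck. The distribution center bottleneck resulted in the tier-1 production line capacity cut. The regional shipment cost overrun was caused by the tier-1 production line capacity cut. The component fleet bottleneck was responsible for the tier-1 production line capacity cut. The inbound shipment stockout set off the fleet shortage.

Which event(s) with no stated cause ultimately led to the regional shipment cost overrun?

the component fleet bottleneck, the inbound shipment stockout

Tracing upstream from the regional shipment cost overrun: the regional shipment cost overrun ← the carrier stockout ← the raw-material carrier surcharge ← the fleet shortage ← the inbound shipment stockout.
A separate upstream branch: the regional shipment cost overrun ← the tier-1 production line capacity cut ← the component fleet bottleneck.
Each of those chain origins has no stated cause.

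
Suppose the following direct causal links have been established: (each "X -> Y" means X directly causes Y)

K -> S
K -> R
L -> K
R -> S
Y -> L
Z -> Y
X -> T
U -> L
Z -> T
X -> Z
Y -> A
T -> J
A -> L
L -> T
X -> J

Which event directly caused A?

Y

Upstream contributors include X, Z, but only Y feeds directly into A.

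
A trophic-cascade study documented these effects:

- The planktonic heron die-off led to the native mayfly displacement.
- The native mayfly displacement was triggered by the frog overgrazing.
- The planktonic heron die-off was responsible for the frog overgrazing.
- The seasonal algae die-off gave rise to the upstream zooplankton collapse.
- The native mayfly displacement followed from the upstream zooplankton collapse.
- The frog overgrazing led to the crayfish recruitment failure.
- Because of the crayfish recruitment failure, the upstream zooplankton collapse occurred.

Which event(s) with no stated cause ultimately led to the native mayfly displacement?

Tracing upstream from the native mayfly displacement: the native mayfly displacement ← the planktonic heron die-off.
A separate upstream branch: the native mayfly displacement ← the upstream zooplankton collapse ← the seasonal algae die-off.
Each of those chain origins has no stated cause.

the planktonic heron die-off, the seasonal algae die-off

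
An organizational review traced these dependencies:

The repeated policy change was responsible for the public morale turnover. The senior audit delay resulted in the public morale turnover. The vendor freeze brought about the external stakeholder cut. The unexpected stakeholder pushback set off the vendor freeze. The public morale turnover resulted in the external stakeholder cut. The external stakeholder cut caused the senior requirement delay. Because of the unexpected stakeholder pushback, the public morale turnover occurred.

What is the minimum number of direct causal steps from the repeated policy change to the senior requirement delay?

Shortest chain: the repeated policy change → the public morale turnover → the external stakeholder cut → the senior requirement delay.

3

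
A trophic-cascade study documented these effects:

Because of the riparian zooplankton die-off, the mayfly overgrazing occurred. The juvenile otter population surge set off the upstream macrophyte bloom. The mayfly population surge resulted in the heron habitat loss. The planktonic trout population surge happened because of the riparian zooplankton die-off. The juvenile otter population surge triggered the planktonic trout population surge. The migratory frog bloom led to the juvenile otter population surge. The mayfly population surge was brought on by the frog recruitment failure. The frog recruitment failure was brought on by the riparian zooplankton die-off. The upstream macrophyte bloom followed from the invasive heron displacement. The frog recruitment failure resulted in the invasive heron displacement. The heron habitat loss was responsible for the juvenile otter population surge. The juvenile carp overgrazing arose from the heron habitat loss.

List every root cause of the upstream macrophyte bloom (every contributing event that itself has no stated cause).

the migratory frog bloom, the riparian zooplankton die-off

Tracing upstream from the upstream macrophyte bloom: the upstream macrophyte bloom ← the invasive heron displacement ← the frog recruitment failure ← the riparian zooplankton die-off.
A separate upstream branch: the upstream macrophyte bloom ← the juvenile otter population surge ← the migratory frog bloom.
Each of those chain origins has no stated cause.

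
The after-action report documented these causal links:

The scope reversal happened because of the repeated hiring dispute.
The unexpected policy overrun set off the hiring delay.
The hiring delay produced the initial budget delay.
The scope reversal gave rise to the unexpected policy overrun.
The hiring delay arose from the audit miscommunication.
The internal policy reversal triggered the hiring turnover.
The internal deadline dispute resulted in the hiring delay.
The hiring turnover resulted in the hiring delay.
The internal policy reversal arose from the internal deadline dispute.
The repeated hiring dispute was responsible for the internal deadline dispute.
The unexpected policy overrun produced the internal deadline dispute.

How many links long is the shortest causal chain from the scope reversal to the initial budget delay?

Shortest chain: the scope reversal → the unexpected policy overrun → the hiring delay → the initial budget delay.

3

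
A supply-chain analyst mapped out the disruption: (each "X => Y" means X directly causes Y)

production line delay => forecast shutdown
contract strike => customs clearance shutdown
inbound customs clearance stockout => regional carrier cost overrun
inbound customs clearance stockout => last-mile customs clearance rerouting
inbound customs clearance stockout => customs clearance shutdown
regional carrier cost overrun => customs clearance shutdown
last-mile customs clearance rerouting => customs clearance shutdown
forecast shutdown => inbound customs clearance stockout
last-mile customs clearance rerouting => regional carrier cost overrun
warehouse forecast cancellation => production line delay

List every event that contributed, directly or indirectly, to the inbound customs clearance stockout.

Immediate cause of the inbound customs clearance stockout: the forecast shutdown.
Further upstream: the warehouse forecast cancellation, the production line delay.

the forecast shutdown, the production line delay, the warehouse forecast cancellation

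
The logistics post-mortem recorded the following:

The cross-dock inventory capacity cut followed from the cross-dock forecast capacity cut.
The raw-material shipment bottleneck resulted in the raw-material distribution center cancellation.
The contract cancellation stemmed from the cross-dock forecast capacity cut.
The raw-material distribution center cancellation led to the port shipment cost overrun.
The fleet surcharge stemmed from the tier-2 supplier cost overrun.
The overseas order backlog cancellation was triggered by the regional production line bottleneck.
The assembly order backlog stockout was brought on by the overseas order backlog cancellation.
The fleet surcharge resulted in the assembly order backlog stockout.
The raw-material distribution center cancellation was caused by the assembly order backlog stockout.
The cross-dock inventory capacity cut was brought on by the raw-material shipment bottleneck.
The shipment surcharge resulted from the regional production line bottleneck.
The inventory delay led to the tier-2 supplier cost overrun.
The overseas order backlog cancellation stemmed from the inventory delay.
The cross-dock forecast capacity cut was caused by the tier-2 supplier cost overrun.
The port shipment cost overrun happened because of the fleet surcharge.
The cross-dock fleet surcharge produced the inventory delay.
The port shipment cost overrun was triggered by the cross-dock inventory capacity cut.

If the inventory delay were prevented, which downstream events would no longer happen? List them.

Downstream of the inventory delay: the tier-2 supplier cost overrun, the overseas order backlog cancellation, the fleet surcharge, the assembly order backlog stockout, the cross-dock forecast capacity cut, the raw-material distribution center cancellation, the contract cancellation, the cross-dock inventory capacity cut, the port shipment cost overrun.
Of those, still caused via another path: the overseas order backlog cancellation, the assembly order backlog stockout, the raw-material distribution center cancellation, the cross-dock inventory capacity cut, the port shipment cost overrun.
The remainder have no surviving cause.

the contract cancellation, the cross-dock forecast capacity cut, the fleet surcharge, the tier-2 supplier cost overrun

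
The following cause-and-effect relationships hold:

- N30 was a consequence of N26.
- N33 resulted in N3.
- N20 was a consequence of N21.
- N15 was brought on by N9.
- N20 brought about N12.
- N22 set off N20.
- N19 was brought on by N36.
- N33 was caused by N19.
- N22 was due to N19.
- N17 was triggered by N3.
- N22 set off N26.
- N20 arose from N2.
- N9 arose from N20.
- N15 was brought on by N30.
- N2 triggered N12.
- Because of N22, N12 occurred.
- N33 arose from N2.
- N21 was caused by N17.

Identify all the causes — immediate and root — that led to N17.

Immediate cause of N17: N3.
Further upstream: N36, N19, N2, N33.

N19, N2, N3, N33, N36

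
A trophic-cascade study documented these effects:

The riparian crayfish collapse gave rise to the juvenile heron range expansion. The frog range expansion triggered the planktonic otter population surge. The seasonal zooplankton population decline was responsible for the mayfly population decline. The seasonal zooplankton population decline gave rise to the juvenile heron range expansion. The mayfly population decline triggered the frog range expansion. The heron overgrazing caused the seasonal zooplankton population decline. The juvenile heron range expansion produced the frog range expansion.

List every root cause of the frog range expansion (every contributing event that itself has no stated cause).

the heron overgrazing, the riparian crayfish collapse

Tracing upstream from the frog range expansion: the frog range expansion ← the mayfly population decline ← the seasonal zooplankton population decline ← the heron overgrazing.
A separate upstream branch: the frog range expansion ← the juvenile heron range expansion ← the riparian crayfish collapse.
Each of those chain origins has no stated cause.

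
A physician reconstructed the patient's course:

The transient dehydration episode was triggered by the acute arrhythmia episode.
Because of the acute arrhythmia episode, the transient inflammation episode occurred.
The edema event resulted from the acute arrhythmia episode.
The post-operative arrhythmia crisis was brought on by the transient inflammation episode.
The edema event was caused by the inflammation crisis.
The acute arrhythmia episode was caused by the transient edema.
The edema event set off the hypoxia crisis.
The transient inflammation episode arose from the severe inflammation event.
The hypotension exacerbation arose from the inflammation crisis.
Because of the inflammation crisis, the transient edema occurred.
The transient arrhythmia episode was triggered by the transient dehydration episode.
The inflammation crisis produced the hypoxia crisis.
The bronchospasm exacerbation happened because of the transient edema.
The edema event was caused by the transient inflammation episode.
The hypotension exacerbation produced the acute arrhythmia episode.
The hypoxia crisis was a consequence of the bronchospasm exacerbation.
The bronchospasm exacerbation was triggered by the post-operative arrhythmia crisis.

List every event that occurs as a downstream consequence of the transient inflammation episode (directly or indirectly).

Direct effects: the post-operative arrhythmia crisis, the edema event.
2 steps out: the bronchospasm exacerbation, the hypoxia crisis.
Not reachable from it: the inflammation crisis, the transient edema, the hypotension exacerbation, the acute arrhythmia episode, the transient dehydration episode, the transient arrhythmia episode, the severe inflammation event.

the bronchospasm exacerbation, the edema event, the hypoxia crisis, the post-operative arrhythmia crisis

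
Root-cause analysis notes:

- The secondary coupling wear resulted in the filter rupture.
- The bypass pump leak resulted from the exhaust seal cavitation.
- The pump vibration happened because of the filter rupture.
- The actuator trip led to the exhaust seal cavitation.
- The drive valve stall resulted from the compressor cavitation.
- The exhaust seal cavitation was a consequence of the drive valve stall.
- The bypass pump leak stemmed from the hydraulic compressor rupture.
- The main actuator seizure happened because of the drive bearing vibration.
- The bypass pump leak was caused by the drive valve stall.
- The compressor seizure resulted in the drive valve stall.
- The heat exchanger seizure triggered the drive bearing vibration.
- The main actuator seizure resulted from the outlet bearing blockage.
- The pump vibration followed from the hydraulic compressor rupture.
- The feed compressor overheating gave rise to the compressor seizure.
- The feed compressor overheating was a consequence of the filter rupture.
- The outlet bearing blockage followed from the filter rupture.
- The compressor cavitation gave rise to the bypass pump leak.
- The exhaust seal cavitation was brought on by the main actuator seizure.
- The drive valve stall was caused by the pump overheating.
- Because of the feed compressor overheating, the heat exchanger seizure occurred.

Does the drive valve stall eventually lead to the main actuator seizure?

No

The drive valve stall leads to the exhaust seal cavitation, the bypass pump leak; the main actuator seizure is not among them.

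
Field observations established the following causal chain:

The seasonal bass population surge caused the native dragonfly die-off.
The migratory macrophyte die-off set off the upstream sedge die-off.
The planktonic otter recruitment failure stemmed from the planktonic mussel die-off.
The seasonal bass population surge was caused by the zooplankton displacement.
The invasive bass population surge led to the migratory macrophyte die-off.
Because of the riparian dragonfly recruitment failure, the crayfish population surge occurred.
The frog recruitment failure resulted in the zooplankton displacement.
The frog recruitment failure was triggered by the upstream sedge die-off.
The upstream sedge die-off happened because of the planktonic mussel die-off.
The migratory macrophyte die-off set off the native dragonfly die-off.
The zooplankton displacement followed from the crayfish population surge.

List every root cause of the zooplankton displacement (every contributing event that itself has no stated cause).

the invasive bass population surge, the planktonic mussel die-off, the riparian dragonfly recruitment failure

Tracing upstream from the zooplankton displacement: the zooplankton displacement ← the frog recruitment failure ← the upstream sedge die-off ← the planktonic mussel die-off.
A separate upstream branch: the zooplankton displacement ← the crayfish population surge ← the riparian dragonfly recruitment failure.
A separate upstream branch: the zooplankton displacement ← the frog recruitment failure ← the upstream sedge die-off ← the migratory macrophyte die-off ← the invasive bass population surge.
Each of those chain origins has no stated cause.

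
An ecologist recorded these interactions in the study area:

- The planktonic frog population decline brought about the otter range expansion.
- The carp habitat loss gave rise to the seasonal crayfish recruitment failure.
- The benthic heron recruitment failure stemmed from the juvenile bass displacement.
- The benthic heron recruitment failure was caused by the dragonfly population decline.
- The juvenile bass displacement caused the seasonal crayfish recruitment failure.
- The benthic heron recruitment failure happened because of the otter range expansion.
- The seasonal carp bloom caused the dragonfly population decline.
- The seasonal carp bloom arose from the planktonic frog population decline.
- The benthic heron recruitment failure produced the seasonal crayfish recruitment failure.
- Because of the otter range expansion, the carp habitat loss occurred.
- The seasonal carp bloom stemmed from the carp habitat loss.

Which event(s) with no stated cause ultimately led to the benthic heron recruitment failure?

Tracing upstream from the benthic heron recruitment failure: the benthic heron recruitment failure ← the otter range expansion ← the planktonic frog population decline.
A separate upstream branch: the benthic heron recruitment failure ← the juvenile bass displacement.
Each of those chain origins has no stated cause.

the juvenile bass displacement, the planktonic frog population decline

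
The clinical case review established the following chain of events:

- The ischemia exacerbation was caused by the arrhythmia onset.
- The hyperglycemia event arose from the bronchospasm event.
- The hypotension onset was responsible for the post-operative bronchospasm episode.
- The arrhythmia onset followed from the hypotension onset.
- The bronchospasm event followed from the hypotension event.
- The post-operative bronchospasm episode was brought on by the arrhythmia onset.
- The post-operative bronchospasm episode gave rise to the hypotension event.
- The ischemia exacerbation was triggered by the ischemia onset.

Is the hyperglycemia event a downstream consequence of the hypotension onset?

There is a causal chain: the hypotension onset → the post-operative bronchospasm episode → the hypotension event → the bronchospasm event → the hyperglycemia event.

Yes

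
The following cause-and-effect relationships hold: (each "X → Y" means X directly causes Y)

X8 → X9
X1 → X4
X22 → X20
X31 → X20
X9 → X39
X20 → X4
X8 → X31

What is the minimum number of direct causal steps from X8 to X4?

Shortest chain: X8 → X31 → X20 → X4.

3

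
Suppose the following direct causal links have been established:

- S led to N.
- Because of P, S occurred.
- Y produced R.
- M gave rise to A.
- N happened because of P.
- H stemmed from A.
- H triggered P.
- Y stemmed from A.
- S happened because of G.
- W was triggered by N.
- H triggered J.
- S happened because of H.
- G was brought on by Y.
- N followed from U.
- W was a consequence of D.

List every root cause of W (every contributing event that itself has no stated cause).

Tracing upstream from W: W ← N ← P ← H ← A ← M.
A separate upstream branch: W ← D.
A separate upstream branch: W ← N ← U.
Each of those chain origins has no stated cause.

D, M, U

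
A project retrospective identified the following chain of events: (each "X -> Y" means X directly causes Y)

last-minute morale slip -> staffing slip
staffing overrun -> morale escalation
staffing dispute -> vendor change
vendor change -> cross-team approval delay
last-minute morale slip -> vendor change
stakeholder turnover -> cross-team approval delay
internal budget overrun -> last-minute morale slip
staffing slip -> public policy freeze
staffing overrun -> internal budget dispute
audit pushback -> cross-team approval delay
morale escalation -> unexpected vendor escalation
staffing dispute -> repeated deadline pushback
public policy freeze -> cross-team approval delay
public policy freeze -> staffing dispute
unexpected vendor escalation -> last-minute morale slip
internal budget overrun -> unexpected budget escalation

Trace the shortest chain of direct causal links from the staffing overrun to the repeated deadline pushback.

the staffing overrun → the morale escalation
the morale escalation → the unexpected vendor escalation
the unexpected vendor escalation → the last-minute morale slip
the last-minute morale slip → the staffing slip
the staffing slip → the public policy freeze
the public policy freeze → the staffing dispute
the staffing dispute → the repeated deadline pushback
Length: 7 steps.

the staffing overrun → the morale escalation → the unexpected vendor escalation → the last-minute morale slip → the staffing slip → the public policy freeze → the staffing dispute → the repeated deadline pushback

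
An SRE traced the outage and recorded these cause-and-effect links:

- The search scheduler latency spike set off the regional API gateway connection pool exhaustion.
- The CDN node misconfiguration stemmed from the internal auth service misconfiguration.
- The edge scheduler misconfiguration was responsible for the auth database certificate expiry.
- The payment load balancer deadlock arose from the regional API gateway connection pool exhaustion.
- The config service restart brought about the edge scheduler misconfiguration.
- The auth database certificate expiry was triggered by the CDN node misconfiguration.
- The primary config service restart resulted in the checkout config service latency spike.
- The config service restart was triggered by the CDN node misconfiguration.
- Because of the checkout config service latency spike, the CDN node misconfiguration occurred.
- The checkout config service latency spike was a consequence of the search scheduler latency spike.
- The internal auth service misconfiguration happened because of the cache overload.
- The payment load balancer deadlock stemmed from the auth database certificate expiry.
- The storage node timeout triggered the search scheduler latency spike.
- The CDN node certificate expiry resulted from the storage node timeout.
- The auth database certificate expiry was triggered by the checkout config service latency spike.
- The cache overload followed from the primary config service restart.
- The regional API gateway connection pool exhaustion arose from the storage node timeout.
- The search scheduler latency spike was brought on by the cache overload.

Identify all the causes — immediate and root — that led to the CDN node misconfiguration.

Immediate causes of the CDN node misconfiguration: the checkout config service latency spike, the internal auth service misconfiguration.
Further upstream: the storage node timeout, the primary config service restart, the cache overload, the search scheduler latency spike.

the cache overload, the checkout config service latency spike, the internal auth service misconfiguration, the primary config service restart, the search scheduler latency spike, the storage node timeout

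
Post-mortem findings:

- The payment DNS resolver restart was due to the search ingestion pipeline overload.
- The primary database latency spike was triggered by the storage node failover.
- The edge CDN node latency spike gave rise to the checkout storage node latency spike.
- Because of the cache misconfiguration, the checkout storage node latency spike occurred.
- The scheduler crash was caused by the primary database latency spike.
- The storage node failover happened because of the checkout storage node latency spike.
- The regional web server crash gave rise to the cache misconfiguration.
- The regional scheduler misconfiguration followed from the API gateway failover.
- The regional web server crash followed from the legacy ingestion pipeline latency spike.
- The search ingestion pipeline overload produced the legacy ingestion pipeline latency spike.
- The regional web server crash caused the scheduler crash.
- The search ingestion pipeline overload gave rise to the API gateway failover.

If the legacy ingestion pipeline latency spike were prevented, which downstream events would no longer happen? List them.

Downstream of the legacy ingestion pipeline latency spike: the regional web server crash, the cache misconfiguration, the checkout storage node latency spike, the storage node failover, the primary database latency spike, the scheduler crash.
Of those, still caused via another path: the checkout storage node latency spike, the storage node failover, the primary database latency spike, the scheduler crash.
The remainder have no surviving cause.

the cache misconfiguration, the regional web server crash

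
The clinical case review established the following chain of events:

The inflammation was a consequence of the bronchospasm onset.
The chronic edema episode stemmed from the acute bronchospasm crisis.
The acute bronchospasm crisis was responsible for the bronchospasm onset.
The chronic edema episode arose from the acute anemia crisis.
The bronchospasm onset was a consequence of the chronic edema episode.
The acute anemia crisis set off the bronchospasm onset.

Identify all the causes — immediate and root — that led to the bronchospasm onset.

Immediate causes of the bronchospasm onset: the acute anemia crisis, the acute bronchospasm crisis, the chronic edema episode.

the acute anemia crisis, the acute bronchospasm crisis, the chronic edema episode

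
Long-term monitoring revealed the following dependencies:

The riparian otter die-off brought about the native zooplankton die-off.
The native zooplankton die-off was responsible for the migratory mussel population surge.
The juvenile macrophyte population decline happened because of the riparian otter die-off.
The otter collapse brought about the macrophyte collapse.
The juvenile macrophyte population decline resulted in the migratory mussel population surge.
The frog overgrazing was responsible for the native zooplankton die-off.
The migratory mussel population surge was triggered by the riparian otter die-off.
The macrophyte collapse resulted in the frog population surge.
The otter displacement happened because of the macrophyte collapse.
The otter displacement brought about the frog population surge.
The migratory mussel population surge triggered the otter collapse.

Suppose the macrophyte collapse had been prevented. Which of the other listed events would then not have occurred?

Downstream of the macrophyte collapse: the otter displacement, the frog population surge.

the frog population surge, the otter displacement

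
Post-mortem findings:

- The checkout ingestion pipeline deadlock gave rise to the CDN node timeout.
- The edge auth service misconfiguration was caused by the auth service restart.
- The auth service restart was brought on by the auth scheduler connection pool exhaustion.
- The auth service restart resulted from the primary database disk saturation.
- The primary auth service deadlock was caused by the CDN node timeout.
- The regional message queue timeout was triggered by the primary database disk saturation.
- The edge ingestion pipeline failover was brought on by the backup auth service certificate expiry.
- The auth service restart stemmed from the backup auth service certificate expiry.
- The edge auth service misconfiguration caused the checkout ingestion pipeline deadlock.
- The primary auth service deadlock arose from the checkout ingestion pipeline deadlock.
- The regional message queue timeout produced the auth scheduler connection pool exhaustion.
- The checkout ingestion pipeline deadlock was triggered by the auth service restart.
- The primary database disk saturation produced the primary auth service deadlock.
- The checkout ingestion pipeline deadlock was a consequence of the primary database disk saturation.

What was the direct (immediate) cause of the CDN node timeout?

the checkout ingestion pipeline deadlock

Upstream contributors include the primary database disk saturation, the regional message queue timeout, the auth scheduler connection pool exhaustion, the backup auth service certificate expiry, the auth service restart, the edge auth service misconfiguration, but only the checkout ingestion pipeline deadlock feeds directly into the CDN node timeout.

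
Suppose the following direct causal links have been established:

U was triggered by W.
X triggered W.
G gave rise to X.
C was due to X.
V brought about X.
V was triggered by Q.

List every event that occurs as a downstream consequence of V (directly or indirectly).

Direct effects: X.
2 steps out: W, C.
3 steps out: U.
Not reachable from it: Q, G.

C, U, W, X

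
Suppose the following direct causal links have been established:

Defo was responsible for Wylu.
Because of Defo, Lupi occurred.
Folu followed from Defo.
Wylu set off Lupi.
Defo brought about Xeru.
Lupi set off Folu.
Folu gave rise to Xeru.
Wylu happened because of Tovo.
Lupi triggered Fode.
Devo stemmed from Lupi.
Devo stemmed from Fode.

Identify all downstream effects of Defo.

Direct effects: Wylu, Lupi, Folu, Xeru.
2 steps out: Fode, Devo.
Not reachable from it: Tovo.

Devo, Fode, Folu, Lupi, Wylu, Xeru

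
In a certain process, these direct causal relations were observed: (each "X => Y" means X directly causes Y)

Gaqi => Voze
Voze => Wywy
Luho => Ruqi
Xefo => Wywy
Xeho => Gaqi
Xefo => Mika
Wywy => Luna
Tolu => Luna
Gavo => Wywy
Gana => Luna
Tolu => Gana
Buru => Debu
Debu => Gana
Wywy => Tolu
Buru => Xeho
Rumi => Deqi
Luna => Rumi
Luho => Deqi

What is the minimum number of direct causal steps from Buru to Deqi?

Shortest chain: Buru → Debu → Gana → Luna → Rumi → Deqi.

5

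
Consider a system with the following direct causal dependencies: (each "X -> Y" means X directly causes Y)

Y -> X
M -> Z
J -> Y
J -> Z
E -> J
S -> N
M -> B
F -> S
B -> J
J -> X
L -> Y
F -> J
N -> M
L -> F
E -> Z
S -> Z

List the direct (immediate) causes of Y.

Upstream contributors include F, S, N, E, M, B, but only J, L feed directly into Y.

J, L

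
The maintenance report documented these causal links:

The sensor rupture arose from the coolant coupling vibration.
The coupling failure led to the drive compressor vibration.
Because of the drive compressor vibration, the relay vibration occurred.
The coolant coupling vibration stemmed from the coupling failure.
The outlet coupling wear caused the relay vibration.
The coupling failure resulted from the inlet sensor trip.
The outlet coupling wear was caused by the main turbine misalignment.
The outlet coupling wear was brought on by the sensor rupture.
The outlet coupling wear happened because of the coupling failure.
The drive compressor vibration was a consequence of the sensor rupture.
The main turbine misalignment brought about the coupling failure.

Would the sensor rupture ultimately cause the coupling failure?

No

The sensor rupture leads to the outlet coupling wear, the drive compressor vibration, the relay vibration; the coupling failure is not among them.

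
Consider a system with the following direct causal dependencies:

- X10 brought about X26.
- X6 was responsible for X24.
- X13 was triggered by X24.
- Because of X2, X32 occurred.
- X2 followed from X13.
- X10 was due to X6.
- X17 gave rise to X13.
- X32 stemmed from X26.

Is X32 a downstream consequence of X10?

There is a causal chain: X10 → X26 → X32.

Yes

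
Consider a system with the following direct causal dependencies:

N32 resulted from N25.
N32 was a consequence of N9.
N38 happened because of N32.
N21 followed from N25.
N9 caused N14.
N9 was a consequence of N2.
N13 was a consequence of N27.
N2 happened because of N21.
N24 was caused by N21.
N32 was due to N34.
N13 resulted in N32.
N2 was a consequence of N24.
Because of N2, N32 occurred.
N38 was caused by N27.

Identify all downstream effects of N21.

N14, N2, N24, N32, N38, N9

Direct effects: N24, N2.
2 steps out: N9, N32.
3 steps out: N38, N14.
Not reachable from it: N34, N27, N13, N25.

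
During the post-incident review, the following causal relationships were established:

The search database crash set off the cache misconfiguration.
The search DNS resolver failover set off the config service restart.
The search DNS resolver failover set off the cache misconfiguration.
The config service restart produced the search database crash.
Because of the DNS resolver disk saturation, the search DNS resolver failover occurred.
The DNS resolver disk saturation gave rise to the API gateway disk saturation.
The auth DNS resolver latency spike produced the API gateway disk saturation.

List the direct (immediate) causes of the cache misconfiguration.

the search DNS resolver failover, the search database crash

Upstream contributors include the DNS resolver disk saturation, the config service restart, but only the search DNS resolver failover, the search database crash feed directly into the cache misconfiguration.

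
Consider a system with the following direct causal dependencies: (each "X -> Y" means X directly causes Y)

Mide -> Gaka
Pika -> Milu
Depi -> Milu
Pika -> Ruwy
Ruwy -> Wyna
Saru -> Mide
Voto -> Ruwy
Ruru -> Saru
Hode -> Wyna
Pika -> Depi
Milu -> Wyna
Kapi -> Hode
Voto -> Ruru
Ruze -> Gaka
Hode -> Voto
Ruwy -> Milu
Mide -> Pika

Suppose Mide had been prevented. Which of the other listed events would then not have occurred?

Depi, Pika

Downstream of Mide: Pika, Ruwy, Gaka, Depi, Milu, Wyna.
Of those, still caused via another path: Ruwy, Gaka, Milu, Wyna.
The remainder have no surviving cause.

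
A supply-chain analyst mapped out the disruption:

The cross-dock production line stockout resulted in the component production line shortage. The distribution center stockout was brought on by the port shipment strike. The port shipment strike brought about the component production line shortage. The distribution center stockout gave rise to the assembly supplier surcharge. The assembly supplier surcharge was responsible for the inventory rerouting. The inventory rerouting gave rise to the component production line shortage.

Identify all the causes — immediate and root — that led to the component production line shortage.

Immediate causes of the component production line shortage: the port shipment strike, the cross-dock production line stockout, the inventory rerouting.
Further upstream: the distribution center stockout, the assembly supplier surcharge.

the assembly supplier surcharge, the cross-dock production line stockout, the distribution center stockout, the inventory rerouting, the port shipment strike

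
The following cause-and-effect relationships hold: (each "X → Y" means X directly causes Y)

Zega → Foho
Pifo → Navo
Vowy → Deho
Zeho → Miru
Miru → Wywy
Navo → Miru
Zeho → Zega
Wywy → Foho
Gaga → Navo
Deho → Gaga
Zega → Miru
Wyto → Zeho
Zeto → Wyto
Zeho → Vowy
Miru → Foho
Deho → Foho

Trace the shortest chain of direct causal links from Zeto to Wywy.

Zeto → Wyto
Wyto → Zeho
Zeho → Miru
Miru → Wywy
Length: 4 steps.

Zeto → Wyto → Zeho → Miru → Wywy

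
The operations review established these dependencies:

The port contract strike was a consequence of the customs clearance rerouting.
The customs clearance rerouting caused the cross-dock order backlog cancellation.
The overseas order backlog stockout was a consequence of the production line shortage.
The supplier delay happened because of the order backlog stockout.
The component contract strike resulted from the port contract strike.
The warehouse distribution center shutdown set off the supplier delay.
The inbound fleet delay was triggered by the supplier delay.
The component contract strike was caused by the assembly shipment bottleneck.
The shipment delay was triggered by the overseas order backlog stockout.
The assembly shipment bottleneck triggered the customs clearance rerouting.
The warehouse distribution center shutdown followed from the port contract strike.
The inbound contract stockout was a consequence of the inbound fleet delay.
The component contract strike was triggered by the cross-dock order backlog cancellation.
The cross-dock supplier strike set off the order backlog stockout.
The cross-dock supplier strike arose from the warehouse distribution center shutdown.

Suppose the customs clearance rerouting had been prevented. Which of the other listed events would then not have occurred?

Downstream of the customs clearance rerouting: the port contract strike, the warehouse distribution center shutdown, the cross-dock supplier strike, the order backlog stockout, the cross-dock order backlog cancellation, the supplier delay, the component contract strike, the inbound fleet delay, the inbound contract stockout.
Of those, still caused via another path: the component contract strike.
The remainder have no surviving cause.

the cross-dock order backlog cancellation, the cross-dock supplier strike, the inbound contract stockout, the inbound fleet delay, the order backlog stockout, the port contract strike, the supplier delay, the warehouse distribution center shutdown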